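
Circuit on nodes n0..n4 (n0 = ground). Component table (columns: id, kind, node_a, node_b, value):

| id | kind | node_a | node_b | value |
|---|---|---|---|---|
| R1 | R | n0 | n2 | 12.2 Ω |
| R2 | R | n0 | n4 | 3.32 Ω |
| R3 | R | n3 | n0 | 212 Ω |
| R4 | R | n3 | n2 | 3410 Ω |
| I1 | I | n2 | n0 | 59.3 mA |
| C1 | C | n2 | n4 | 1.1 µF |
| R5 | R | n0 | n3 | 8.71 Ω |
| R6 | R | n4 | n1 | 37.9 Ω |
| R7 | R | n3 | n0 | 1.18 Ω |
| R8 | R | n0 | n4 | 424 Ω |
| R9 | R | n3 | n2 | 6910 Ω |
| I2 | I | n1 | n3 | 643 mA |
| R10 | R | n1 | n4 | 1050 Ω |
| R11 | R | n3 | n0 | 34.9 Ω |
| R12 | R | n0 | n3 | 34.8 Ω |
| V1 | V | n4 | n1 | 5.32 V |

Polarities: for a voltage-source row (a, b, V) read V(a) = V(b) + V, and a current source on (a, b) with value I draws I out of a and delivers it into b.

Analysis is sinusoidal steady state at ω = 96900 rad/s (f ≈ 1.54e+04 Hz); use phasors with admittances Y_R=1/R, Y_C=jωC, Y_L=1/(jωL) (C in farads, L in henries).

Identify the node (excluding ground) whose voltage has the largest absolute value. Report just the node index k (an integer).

Element admittances at ω=96900 rad/s:
  Y(R1) = 0.08197+0.000j S between n0,n2
  Y(R2) = 0.3012+0.000j S between n0,n4
  Y(R3) = 0.004717+0.000j S between n3,n0
  Y(R4) = 0.0002933+0.000j S between n3,n2
  I1: injects 0.0593 A into n0 (from n2)
  Y(C1) = 0.000+0.1066j S between n2,n4
  Y(R5) = 0.1148+0.000j S between n0,n3
  Y(R6) = 0.02639+0.000j S between n4,n1
  Y(R7) = 0.8475+0.000j S between n3,n0
  Y(R8) = 0.002358+0.000j S between n0,n4
  Y(R9) = 0.0001447+0.000j S between n3,n2
  I2: injects 0.643 A into n3 (from n1)
  Y(R10) = 0.0009524+0.000j S between n1,n4
  Y(R11) = 0.02865+0.000j S between n3,n0
  Y(R12) = 0.02874+0.000j S between n0,n3
  V1: constraint V(n4)−V(n1) = 5.32
Assemble and solve the 5×5 MNA system:
  V(n1)=-7.220+0.1329j  V(n2)=-1.521-0.4895j  V(n3)=0.6268-0.0002092j  V(n4)=-1.900+0.1329j
  i(V1)=0.4976+0.000j

1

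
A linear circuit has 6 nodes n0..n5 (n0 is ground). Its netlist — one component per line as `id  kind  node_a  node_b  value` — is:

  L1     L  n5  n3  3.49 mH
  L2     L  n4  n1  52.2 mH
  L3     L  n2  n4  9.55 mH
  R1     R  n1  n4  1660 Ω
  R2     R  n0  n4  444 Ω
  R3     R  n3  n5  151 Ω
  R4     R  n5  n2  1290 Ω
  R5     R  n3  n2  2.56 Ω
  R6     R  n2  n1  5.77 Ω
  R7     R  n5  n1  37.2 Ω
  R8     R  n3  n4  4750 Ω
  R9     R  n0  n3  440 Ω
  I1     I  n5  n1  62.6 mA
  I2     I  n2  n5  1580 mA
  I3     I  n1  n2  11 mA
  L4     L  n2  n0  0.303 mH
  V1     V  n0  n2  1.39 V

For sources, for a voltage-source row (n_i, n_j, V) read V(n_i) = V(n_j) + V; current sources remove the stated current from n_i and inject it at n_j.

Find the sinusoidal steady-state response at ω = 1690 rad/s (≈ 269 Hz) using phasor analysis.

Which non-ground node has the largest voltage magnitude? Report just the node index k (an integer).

Element admittances at ω=1690 rad/s:
  Y(L1) = 0.000-0.1695j S between n5,n3
  Y(L2) = 0.000-0.01134j S between n4,n1
  Y(L3) = 0.000-0.06196j S between n2,n4
  Y(R1) = 0.0006024+0.000j S between n1,n4
  Y(R2) = 0.002252+0.000j S between n0,n4
  Y(R3) = 0.006623+0.000j S between n3,n5
  Y(R4) = 0.0007752+0.000j S between n5,n2
  Y(R5) = 0.3906+0.000j S between n3,n2
  Y(R6) = 0.1733+0.000j S between n2,n1
  Y(R7) = 0.02688+0.000j S between n5,n1
  Y(R8) = 0.0002105+0.000j S between n3,n4
  Y(R9) = 0.002273+0.000j S between n0,n3
  I1: injects 0.0626 A into n1 (from n5)
  I2: injects 1.58 A into n5 (from n2)
  I3: injects 0.011 A into n2 (from n1)
  Y(L4) = 0.000-1.953j S between n2,n0
  V1: constraint V(n0)−V(n2) = 1.39
Assemble and solve the 6×6 MNA system:
  V(n1)=-0.5129+1.080j  V(n2)=-1.390+0.000j  V(n3)=2.187-0.4712j  V(n4)=-1.253+0.2214j  V(n5)=3.601+7.748j
  i(V1)=0.002149+2.714j

5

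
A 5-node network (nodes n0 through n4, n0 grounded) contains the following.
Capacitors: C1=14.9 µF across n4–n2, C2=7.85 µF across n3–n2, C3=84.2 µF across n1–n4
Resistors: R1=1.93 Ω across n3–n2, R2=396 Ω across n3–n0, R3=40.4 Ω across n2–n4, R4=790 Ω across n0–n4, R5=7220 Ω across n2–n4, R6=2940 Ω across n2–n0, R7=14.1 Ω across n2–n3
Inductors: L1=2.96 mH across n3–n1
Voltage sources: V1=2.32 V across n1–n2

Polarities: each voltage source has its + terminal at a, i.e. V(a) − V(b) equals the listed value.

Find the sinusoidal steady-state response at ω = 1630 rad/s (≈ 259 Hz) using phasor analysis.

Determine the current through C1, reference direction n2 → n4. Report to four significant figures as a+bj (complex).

0.007407-0.04661j A

Element admittances at ω=1630 rad/s:
  Y(C1) = 0.000+0.02429j S between n4,n2
  Y(R1) = 0.5181+0.000j S between n3,n2
  Y(R2) = 0.002525+0.000j S between n3,n0
  Y(C2) = 0.000+0.01280j S between n3,n2
  Y(R3) = 0.02475+0.000j S between n2,n4
  Y(L1) = 0.000-0.2073j S between n3,n1
  Y(C3) = 0.000+0.1372j S between n1,n4
  Y(R4) = 0.001266+0.000j S between n0,n4
  Y(R5) = 0.0001385+0.000j S between n2,n4
  Y(R6) = 0.0003401+0.000j S between n2,n0
  Y(R7) = 0.07092+0.000j S between n2,n3
  V1: constraint V(n1)−V(n2) = 2.32
Assemble and solve the 5×5 MNA system:
  V(n1)=1.583+0.3552j  V(n2)=-0.7374+0.3552j  V(n3)=-0.4930-0.3788j  V(n4)=1.182+0.6602j
  i(V1)=-0.1940+0.3752j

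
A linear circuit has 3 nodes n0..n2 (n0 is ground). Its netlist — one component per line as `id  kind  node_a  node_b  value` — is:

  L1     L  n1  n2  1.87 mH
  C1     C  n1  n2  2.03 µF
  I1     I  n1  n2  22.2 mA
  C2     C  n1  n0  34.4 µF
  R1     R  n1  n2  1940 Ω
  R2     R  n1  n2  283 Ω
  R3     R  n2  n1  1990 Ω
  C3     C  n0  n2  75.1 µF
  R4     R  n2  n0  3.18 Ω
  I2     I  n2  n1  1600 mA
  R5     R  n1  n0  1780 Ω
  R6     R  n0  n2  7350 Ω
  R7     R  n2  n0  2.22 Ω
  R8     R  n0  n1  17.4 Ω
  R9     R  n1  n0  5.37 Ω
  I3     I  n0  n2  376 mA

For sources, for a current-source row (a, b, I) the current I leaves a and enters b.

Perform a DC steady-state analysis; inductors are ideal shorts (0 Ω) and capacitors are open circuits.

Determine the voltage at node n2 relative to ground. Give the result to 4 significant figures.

Element admittances at DC:
  L1: short n1↔n2 (DC inductor)
  Y(C1) = 0.000 S between n1,n2
  I1: injects 0.0222 A into n2 (from n1)
  Y(C2) = 0.000 S between n1,n0
  Y(R1) = 0.0005155 S between n1,n2
  Y(R2) = 0.003534 S between n1,n2
  Y(R3) = 0.0005025 S between n2,n1
  Y(C3) = 0.000 S between n0,n2
  Y(R4) = 0.3145 S between n2,n0
  I2: injects 1.6 A into n1 (from n2)
  Y(R5) = 0.0005618 S between n1,n0
  Y(R6) = 0.0001361 S between n0,n2
  Y(R7) = 0.4505 S between n2,n0
  Y(R8) = 0.05747 S between n0,n1
  Y(R9) = 0.1862 S between n1,n0
  I3: injects 0.376 A into n2 (from n0)
Assemble and solve the 3×3 MNA system:
  V(n1)=0.3725  V(n2)=0.3725
  i(L1)=1.487

0.3725 V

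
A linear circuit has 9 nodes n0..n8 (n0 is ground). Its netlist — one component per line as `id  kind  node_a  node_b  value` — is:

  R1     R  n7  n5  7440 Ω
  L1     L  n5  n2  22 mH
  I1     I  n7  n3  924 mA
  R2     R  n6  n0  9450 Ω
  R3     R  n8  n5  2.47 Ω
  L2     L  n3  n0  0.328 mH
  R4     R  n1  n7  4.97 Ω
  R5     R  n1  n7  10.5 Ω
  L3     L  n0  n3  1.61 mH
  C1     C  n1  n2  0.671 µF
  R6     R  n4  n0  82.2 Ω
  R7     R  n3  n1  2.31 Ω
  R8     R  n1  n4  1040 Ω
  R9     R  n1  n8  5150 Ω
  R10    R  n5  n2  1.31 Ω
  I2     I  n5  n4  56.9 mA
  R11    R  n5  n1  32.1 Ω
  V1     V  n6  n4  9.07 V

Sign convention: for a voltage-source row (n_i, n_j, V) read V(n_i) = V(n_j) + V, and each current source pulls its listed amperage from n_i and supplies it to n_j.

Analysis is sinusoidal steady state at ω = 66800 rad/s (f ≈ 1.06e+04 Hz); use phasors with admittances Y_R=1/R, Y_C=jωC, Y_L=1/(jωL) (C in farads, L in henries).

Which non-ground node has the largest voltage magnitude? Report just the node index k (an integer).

MNA unknowns: 8 node voltages V₁..V_8 plus 1 source current (V1)
R1: Y=0.0001344+0.000j on G[7,5]
L1: Y=0.000-0.0006805j on G[5,2]
I1: z[7]−=0.924, z[3]+=0.924
R2: Y=0.0001058+0.000j on G[6,0]
R3: Y=0.4049+0.000j on G[8,5]
L2: Y=0.000-0.04564j on G[3,0]
R4: Y=0.2012+0.000j on G[1,7]
R5: Y=0.09524+0.000j on G[1,7]
L3: Y=0.000-0.009298j on G[0,3]
C1: Y=0.000+0.04482j on G[1,2]
R6: Y=0.01217+0.000j on G[4,0]
R7: Y=0.4329+0.000j on G[3,1]
R8: Y=0.0009615+0.000j on G[1,4]
R9: Y=0.0001942+0.000j on G[1,8]
R10: Y=0.7634+0.000j on G[5,2]
I2: z[5]−=0.0569, z[4]+=0.0569
R11: Y=0.03115+0.000j on G[5,1]
V1: row V6−V4=9.07, i_V1 at 6,4
solve → V1=-2.267-0.9230j, V2=-2.836-0.07891j, V3=-0.01498-0.9249j, V4=4.063-0.06707j, V5=-2.886-0.1124j, V6=13.13-0.06707j, V7=-5.383-0.9227j, V8=-2.885-0.1128j
aux → i_V1=-0.001390+7.097e-06j

6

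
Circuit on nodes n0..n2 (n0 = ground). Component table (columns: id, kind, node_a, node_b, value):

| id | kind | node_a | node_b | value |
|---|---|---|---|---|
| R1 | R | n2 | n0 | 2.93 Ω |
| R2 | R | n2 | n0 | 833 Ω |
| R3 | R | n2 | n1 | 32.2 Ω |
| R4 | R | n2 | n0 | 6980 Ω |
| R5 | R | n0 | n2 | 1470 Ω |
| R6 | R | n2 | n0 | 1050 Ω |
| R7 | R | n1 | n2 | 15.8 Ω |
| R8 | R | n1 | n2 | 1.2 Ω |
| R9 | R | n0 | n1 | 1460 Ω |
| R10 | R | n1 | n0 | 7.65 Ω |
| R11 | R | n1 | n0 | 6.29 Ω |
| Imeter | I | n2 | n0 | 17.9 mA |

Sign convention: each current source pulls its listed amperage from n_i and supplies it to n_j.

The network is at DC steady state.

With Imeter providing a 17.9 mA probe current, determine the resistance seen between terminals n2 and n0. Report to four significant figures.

R_eq = 1.769 Ω

Element admittances at DC:
  Y(R1) = 0.3413 S between n2,n0
  Y(R2) = 0.001200 S between n2,n0
  Y(R3) = 0.03106 S between n2,n1
  Y(R4) = 0.0001433 S between n2,n0
  Y(R5) = 0.0006803 S between n0,n2
  Y(R6) = 0.0009524 S between n2,n0
  Y(R7) = 0.06329 S between n1,n2
  Y(R8) = 0.8333 S between n1,n2
  Y(R9) = 0.0006849 S between n0,n1
  Y(R10) = 0.1307 S between n1,n0
  Y(R11) = 0.1590 S between n1,n0
  Imeter: injects 0.0179 A into n0 (from n2)
Assemble and solve the 2×2 MNA system:
  V(n1)=-0.02411  V(n2)=-0.03166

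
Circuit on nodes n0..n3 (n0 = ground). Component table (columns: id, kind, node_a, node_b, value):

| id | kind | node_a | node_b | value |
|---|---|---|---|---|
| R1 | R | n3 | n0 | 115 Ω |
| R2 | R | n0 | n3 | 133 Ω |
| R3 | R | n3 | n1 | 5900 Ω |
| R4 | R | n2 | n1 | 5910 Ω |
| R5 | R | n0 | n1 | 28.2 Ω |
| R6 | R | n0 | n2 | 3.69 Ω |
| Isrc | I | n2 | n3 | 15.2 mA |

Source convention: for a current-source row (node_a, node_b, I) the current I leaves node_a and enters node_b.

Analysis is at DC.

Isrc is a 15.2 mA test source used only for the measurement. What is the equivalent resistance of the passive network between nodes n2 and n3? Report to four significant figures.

R_eq = 64.73 Ω

MNA unknowns: 3 node voltages V₁..V_3
R1: Y=0.008696 on G[3,0]
R2: Y=0.007519 on G[0,3]
R3: Y=0.0001695 on G[3,1]
R4: Y=0.0001692 on G[2,1]
R5: Y=0.03546 on G[0,1]
R6: Y=0.2710 on G[0,2]
Isrc: z[2]−=0.0152, z[3]+=0.0152
solve → V1=0.004128, V2=-0.05605, V3=0.9278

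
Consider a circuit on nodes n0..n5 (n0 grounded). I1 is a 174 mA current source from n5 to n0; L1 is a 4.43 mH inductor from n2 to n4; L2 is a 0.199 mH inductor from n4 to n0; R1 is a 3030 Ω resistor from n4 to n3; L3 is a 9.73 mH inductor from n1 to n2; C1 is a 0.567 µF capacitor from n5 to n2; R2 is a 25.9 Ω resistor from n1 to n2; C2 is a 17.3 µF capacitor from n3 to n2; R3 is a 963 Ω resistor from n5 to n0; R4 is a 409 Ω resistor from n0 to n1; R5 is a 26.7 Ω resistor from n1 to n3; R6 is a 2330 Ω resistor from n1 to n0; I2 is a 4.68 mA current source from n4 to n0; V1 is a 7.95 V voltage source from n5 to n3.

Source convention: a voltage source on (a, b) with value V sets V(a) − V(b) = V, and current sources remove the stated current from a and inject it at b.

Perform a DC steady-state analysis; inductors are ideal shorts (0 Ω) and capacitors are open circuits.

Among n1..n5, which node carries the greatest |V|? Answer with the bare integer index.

3

MNA unknowns: 5 node voltages V₁..V_5 plus 4 source currents (L1, L2, L3, V1)
I1: z[5]−=0.174, z[0]+=0.174
L1: row V2−V4=0, i_L1 at 2,4
L2: row V4−V0=0, i_L2 at 4,0
R1: Y=0.0003300 on G[4,3]
L3: row V1−V2=0, i_L3 at 1,2
C1: Y=0.000 on G[5,2]
R2: Y=0.03861 on G[1,2]
C2: Y=0.000 on G[3,2]
R3: Y=0.001038 on G[5,0]
R4: Y=0.002445 on G[0,1]
R5: Y=0.03745 on G[1,3]
R6: Y=0.0004292 on G[1,0]
I2: z[4]−=0.00468, z[0]+=0.00468
V1: row V5−V3=7.95, i_V1 at 5,3
solve → V1=0.000, V2=0.000, V3=-4.695, V4=0.000, V5=3.255
aux → i_L1=-0.1758, i_L2=-0.1821, i_L3=-0.1758, i_V1=-0.1774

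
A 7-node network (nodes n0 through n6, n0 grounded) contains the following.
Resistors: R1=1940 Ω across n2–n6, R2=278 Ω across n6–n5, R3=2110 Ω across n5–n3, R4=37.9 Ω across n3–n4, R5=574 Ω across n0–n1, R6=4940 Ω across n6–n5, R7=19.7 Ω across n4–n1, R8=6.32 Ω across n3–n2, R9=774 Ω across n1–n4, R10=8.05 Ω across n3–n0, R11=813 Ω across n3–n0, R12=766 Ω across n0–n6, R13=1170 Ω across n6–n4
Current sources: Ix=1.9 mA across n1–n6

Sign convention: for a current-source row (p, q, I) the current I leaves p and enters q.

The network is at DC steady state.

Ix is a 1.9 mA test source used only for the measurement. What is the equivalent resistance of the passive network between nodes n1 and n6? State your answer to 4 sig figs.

R_eq = 359.2 Ω

Element admittances at DC:
  Y(R1) = 0.0005155 S between n2,n6
  Y(R2) = 0.003597 S between n6,n5
  Y(R3) = 0.0004739 S between n5,n3
  Y(R4) = 0.02639 S between n3,n4
  Y(R5) = 0.001742 S between n0,n1
  Y(R6) = 0.0002024 S between n6,n5
  Y(R7) = 0.05076 S between n4,n1
  Y(R8) = 0.1582 S between n3,n2
  Y(R9) = 0.001292 S between n1,n4
  Y(R10) = 0.1242 S between n3,n0
  Y(R11) = 0.001230 S between n3,n0
  Y(R12) = 0.001305 S between n0,n6
  Y(R13) = 0.0008547 S between n6,n4
  Ix: injects 0.0019 A into n6 (from n1)
Assemble and solve the 6×6 MNA system:
  V(n1)=-0.08418  V(n2)=-0.003098  V(n3)=-0.005058  V(n4)=-0.05049  V(n5)=0.5314  V(n6)=0.5984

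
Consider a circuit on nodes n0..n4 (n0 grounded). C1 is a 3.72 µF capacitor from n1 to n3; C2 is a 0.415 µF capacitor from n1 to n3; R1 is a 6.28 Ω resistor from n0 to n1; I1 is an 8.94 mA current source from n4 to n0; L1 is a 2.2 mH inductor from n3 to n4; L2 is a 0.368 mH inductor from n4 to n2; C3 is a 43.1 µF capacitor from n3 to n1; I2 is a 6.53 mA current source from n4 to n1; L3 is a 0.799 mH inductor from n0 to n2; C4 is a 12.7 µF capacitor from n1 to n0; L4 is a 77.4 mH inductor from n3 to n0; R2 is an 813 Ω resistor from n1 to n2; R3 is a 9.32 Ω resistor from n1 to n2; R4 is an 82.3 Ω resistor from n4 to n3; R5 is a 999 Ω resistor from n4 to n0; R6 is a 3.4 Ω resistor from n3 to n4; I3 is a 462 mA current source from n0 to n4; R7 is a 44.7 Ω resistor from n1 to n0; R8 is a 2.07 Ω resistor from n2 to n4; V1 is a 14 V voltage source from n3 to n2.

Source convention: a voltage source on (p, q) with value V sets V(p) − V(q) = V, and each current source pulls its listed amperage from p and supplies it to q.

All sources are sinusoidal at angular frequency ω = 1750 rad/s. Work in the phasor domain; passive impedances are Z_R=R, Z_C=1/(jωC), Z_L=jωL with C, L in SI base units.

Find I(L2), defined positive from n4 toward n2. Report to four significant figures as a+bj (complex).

2.266-4.104j A

Element admittances at ω=1750 rad/s:
  Y(C1) = 0.000+0.006510j S between n1,n3
  Y(C2) = 0.000+0.0007263j S between n1,n3
  Y(R1) = 0.1592+0.000j S between n0,n1
  I1: injects 0.00894 A into n0 (from n4)
  Y(L1) = 0.000-0.2597j S between n3,n4
  Y(L2) = 0.000-1.553j S between n4,n2
  Y(C3) = 0.000+0.07542j S between n3,n1
  I2: injects 0.00653 A into n1 (from n4)
  Y(L3) = 0.000-0.7152j S between n0,n2
  Y(C4) = 0.000+0.02223j S between n1,n0
  Y(L4) = 0.000-0.007383j S between n3,n0
  Y(R2) = 0.001230+0.000j S between n1,n2
  Y(R3) = 0.1073+0.000j S between n1,n2
  Y(R4) = 0.01215+0.000j S between n4,n3
  Y(R5) = 0.001001+0.000j S between n4,n0
  Y(R6) = 0.2941+0.000j S between n3,n4
  I3: injects 0.462 A into n4 (from n0)
  Y(R7) = 0.02237+0.000j S between n1,n0
  Y(R8) = 0.4831+0.000j S between n2,n4
  V1: constraint V(n3)−V(n2) = 14
Assemble and solve the 5×5 MNA system:
  V(n1)=1.613+3.774j  V(n2)=0.8577+0.3329j  V(n3)=14.86+0.3329j  V(n4)=3.500+1.792j
  i(V1)=-3.386+2.412j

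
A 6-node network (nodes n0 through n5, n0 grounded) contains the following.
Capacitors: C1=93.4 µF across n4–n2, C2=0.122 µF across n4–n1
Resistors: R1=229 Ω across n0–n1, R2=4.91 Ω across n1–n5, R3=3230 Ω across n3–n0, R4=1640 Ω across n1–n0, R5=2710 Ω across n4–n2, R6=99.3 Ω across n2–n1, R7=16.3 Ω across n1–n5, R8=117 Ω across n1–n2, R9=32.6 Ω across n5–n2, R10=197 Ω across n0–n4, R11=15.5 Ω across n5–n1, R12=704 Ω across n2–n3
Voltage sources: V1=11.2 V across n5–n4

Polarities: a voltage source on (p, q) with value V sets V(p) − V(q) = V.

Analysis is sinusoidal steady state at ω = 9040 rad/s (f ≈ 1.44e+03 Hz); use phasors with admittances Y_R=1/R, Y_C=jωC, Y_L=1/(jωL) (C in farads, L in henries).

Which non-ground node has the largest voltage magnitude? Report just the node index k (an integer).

Apply KCL at each of the 5 non-ground nodes and solve the resulting linear system.
Node n1: branches {R1, R2, C2, R4, R6, R7, R8, R11} → V_1 = 5.442-0.01901j
Node n2: branches {C1, R5, R6, R8, R9, R12} → V_2 = -5.047-0.5902j
Node n3: branches {R3, R12} → V_3 = -4.143-0.4846j
Node n4: branches {C1, C2, R5, R10, V1} → V_4 = -5.083+0.04819j
Node n5: branches {R2, R7, R9, R11, V1} → V_5 = 6.117+0.04819j
Source currents: i(V1)=-0.5649-0.04173j

5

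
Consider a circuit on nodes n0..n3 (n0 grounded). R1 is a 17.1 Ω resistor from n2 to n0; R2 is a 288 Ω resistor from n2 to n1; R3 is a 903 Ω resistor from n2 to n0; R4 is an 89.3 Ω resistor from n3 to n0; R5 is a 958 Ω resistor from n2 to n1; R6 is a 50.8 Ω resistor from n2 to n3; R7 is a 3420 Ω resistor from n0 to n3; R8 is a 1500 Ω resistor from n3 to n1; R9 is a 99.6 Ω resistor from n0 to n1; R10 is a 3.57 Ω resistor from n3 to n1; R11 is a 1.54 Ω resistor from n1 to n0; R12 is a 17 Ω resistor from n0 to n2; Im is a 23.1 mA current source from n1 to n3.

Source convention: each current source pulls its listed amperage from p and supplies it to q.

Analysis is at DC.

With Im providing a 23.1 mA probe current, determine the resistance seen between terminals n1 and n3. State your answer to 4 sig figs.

MNA unknowns: 3 node voltages V₁..V_3
R1: Y=0.05848 on G[2,0]
R2: Y=0.003472 on G[2,1]
R3: Y=0.001107 on G[2,0]
R4: Y=0.01120 on G[3,0]
R5: Y=0.001044 on G[2,1]
R6: Y=0.01969 on G[2,3]
R7: Y=0.0002924 on G[0,3]
R8: Y=0.0006667 on G[3,1]
R9: Y=0.01004 on G[0,1]
R10: Y=0.2801 on G[3,1]
R11: Y=0.6494 on G[1,0]
R12: Y=0.05882 on G[0,2]
Im: z[1]−=0.0231, z[3]+=0.0231
solve → V1=-0.003020, V2=0.009836, V3=0.07195

R_eq = 3.246 Ω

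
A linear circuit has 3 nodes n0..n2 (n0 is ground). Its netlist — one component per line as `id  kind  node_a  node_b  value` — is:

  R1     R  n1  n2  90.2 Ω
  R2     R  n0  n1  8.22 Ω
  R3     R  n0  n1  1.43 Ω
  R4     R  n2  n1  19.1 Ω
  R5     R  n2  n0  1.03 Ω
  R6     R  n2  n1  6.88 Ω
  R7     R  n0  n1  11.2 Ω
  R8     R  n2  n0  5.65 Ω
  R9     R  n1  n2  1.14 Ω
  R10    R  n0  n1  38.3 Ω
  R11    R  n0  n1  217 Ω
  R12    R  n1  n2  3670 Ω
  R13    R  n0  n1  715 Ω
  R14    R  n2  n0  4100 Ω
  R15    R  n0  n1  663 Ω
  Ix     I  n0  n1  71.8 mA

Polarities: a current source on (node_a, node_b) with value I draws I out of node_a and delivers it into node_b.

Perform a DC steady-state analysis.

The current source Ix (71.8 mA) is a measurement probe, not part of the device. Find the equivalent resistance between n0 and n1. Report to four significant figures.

Element admittances at DC:
  Y(R1) = 0.01109 S between n1,n2
  Y(R2) = 0.1217 S between n0,n1
  Y(R3) = 0.6993 S between n0,n1
  Y(R4) = 0.05236 S between n2,n1
  Y(R5) = 0.9709 S between n2,n0
  Y(R6) = 0.1453 S between n2,n1
  Y(R7) = 0.08929 S between n0,n1
  Y(R8) = 0.1770 S between n2,n0
  Y(R9) = 0.8772 S between n1,n2
  Y(R10) = 0.02611 S between n0,n1
  Y(R11) = 0.004608 S between n0,n1
  Y(R12) = 0.0002725 S between n1,n2
  Y(R13) = 0.001399 S between n0,n1
  Y(R14) = 0.0002439 S between n2,n0
  Y(R15) = 0.001508 S between n0,n1
  Ix: injects 0.0718 A into n1 (from n0)
Assemble and solve the 2×2 MNA system:
  V(n1)=0.04780  V(n2)=0.02324

R_eq = 0.6658 Ω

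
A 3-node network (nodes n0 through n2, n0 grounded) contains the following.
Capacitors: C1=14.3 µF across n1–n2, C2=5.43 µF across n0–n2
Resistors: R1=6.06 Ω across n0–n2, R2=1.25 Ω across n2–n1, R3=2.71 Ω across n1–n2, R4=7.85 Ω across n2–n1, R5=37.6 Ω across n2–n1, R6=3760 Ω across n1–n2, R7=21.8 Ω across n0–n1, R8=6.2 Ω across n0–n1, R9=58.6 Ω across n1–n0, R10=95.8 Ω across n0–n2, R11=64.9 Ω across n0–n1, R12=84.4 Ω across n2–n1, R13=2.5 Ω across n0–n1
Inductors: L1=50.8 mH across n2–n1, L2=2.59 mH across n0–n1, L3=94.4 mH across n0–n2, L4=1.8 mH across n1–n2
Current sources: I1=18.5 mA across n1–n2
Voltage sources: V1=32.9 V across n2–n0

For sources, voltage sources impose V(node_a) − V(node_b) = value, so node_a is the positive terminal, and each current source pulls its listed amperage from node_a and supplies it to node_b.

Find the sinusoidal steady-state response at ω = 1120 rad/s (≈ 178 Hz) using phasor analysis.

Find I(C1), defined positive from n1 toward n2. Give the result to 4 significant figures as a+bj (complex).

-0.01618-0.1777j A

Apply KCL at each of the 2 non-ground nodes and solve the resulting linear system.
Node n1: branches {C1, L1, R2, I1, R3, R4, R5, R6, L2, R7, R8, R9, R11, R12, R13, L4} → V_1 = 21.80+1.010j
Node n2: branches {C1, R1, L1, R2, I1, R3, R4, R5, R6, C2, L3, R10, R12, L4, V1} → V_2 = 32.90+0.000j
Source currents: i(V1)=-20.07+6.981j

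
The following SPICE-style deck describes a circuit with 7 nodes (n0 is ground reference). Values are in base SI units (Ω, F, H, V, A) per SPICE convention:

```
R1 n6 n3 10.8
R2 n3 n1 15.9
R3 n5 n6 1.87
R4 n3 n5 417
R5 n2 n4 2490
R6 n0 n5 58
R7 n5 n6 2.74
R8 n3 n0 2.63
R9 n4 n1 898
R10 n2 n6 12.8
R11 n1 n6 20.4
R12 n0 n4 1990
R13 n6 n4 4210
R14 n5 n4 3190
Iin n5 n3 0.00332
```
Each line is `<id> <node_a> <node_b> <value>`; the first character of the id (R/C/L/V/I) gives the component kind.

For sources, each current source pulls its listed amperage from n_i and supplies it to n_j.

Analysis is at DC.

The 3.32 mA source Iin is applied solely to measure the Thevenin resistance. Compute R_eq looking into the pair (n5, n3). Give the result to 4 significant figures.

R_eq = 7.989 Ω

MNA unknowns: 6 node voltages V₁..V_6
R1: Y=0.09259 on G[6,3]
R2: Y=0.06289 on G[3,1]
R3: Y=0.5348 on G[5,6]
R4: Y=0.002398 on G[3,5]
R5: Y=0.0004016 on G[2,4]
R6: Y=0.01724 on G[0,5]
R7: Y=0.3650 on G[5,6]
R8: Y=0.3802 on G[3,0]
R9: Y=0.001114 on G[4,1]
R10: Y=0.07812 on G[2,6]
R11: Y=0.04902 on G[1,6]
R12: Y=0.0005025 on G[0,4]
R13: Y=0.0002375 on G[6,4]
R14: Y=0.0003135 on G[5,4]
Iin: z[5]−=0.00332, z[3]+=0.00332
solve → V1=-0.009115, V2=-0.02218, V3=0.001166, V4=-0.01257, V5=-0.02536, V6=-0.02223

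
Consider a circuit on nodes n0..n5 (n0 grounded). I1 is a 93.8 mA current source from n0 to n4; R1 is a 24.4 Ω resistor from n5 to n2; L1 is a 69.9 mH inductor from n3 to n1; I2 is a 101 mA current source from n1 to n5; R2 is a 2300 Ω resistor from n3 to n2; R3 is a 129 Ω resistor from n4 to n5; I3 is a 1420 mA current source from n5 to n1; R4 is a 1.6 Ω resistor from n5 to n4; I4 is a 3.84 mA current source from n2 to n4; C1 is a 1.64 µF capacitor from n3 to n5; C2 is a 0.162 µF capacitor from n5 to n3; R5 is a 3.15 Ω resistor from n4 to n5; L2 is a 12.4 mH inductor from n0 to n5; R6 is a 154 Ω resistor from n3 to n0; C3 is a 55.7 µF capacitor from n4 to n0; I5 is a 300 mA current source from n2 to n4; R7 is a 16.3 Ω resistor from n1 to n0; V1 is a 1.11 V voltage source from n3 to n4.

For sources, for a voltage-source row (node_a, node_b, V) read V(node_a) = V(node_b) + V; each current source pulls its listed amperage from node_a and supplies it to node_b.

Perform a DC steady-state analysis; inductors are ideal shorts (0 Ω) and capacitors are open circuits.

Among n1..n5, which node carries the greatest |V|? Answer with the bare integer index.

2

MNA unknowns: 5 node voltages V₁..V_5 plus 3 source currents (L1, L2, V1)
I1: z[0]−=0.0938, z[4]+=0.0938
R1: Y=0.04098 on G[5,2]
L1: row V3−V1=0, i_L1 at 3,1
I2: z[1]−=0.101, z[5]+=0.101
R2: Y=0.0004348 on G[3,2]
R3: Y=0.007752 on G[4,5]
I3: z[5]−=1.42, z[1]+=1.42
R4: Y=0.6250 on G[5,4]
I4: z[2]−=0.00384, z[4]+=0.00384
C1: Y=0.000 on G[3,5]
C2: Y=0.000 on G[5,3]
R5: Y=0.3175 on G[4,5]
L2: row V0−V5=0, i_L2 at 0,5
R6: Y=0.006494 on G[3,0]
C3: Y=0.000 on G[4,0]
I5: z[2]−=0.3, z[4]+=0.3
R7: Y=0.06135 on G[1,0]
V1: row V3−V4=1.11, i_V1 at 3,4
solve → V1=2.718, V2=-7.307, V3=2.718, V4=1.608, V5=0.000
aux → i_L1=-1.152, i_L2=0.09059, i_V1=1.130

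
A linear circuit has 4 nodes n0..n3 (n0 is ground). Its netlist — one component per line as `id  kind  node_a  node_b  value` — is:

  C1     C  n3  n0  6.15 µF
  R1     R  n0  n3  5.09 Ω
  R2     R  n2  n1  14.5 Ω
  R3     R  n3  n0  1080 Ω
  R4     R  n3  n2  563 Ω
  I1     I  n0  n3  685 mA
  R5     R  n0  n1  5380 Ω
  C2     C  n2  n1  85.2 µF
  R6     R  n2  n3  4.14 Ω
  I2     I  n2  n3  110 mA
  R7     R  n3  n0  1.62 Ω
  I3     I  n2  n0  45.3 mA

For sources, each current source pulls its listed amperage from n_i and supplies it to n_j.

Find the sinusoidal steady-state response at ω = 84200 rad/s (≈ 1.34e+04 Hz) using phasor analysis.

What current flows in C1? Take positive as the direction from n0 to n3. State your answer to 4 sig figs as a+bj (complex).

-0.1841-0.2896j A

Element admittances at ω=84200 rad/s:
  Y(C1) = 0.000+0.5178j S between n3,n0
  Y(R1) = 0.1965+0.000j S between n0,n3
  Y(R2) = 0.06897+0.000j S between n2,n1
  Y(R3) = 0.0009259+0.000j S between n3,n0
  Y(R4) = 0.001776+0.000j S between n3,n2
  I1: injects 0.685 A into n3 (from n0)
  Y(R5) = 0.0001859+0.000j S between n0,n1
  Y(C2) = 0.000+7.174j S between n2,n1
  Y(R6) = 0.2415+0.000j S between n2,n3
  I2: injects 0.11 A into n3 (from n2)
  Y(R7) = 0.6173+0.000j S between n3,n0
  I3: injects 0.0453 A into n0 (from n2)
Assemble and solve the 3×3 MNA system:
  V(n1)=-0.07886-0.3552j  V(n2)=-0.07887-0.3552j  V(n3)=0.5593-0.3554j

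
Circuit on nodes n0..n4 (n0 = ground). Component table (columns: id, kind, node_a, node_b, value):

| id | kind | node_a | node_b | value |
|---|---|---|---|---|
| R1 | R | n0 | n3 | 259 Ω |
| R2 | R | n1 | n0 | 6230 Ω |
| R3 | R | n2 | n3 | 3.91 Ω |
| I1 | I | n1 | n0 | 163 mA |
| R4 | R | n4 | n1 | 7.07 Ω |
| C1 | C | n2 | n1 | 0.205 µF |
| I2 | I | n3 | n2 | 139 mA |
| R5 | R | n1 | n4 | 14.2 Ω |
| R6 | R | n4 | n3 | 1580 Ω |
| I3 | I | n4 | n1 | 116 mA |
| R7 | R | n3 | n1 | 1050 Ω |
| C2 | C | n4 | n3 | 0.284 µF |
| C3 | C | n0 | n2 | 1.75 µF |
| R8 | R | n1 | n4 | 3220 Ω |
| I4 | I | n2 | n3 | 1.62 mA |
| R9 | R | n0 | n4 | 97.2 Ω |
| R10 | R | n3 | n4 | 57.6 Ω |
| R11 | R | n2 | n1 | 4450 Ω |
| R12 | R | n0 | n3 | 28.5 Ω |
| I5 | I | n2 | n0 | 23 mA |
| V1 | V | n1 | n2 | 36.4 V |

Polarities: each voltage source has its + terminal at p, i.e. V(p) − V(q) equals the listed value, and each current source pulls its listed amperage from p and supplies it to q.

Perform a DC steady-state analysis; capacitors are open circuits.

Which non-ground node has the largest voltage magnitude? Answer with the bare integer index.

Element admittances at DC:
  Y(R1) = 0.003861 S between n0,n3
  Y(R2) = 0.0001605 S between n1,n0
  Y(R3) = 0.2558 S between n2,n3
  I1: injects 0.163 A into n0 (from n1)
  Y(R4) = 0.1414 S between n4,n1
  Y(C1) = 0.000 S between n2,n1
  I2: injects 0.139 A into n2 (from n3)
  Y(R5) = 0.07042 S between n1,n4
  Y(R6) = 0.0006329 S between n4,n3
  I3: injects 0.116 A into n1 (from n4)
  Y(R7) = 0.0009524 S between n3,n1
  Y(C2) = 0.000 S between n4,n3
  Y(C3) = 0.000 S between n0,n2
  Y(R8) = 0.0003106 S between n1,n4
  I4: injects 0.00162 A into n3 (from n2)
  Y(R9) = 0.01029 S between n0,n4
  Y(R10) = 0.01736 S between n3,n4
  Y(R11) = 0.0002247 S between n2,n1
  Y(R12) = 0.03509 S between n0,n3
  I5: injects 0.023 A into n0 (from n2)
  V1: constraint V(n1)−V(n2) = 36.4
Assemble and solve the 5×5 MNA system:
  V(n1)=23.27  V(n2)=-13.13  V(n3)=-9.970  V(n4)=19.30
  i(V1)=-0.9318

1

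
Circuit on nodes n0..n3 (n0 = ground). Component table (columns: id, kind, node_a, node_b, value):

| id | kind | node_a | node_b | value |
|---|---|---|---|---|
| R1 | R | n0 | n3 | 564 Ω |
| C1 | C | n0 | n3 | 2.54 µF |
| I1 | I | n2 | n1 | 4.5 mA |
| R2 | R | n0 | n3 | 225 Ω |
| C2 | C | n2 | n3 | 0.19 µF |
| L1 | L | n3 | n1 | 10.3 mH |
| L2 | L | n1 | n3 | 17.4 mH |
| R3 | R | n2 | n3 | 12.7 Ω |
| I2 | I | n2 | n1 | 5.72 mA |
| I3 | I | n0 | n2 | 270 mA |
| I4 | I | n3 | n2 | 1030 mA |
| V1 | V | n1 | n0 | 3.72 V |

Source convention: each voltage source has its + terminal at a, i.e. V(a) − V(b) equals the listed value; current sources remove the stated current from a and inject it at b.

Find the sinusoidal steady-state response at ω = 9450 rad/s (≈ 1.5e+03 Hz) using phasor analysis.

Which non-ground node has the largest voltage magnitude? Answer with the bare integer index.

2

Apply KCL at each of the 3 non-ground nodes and solve the resulting linear system.
Node n1: branches {I1, L1, L2, I2, V1} → V_1 = 3.720+0.000j
Node n2: branches {I1, C2, R3, I2, I3, I4} → V_2 = 28.21-24.72j
Node n3: branches {R1, C1, R2, C2, L1, L2, R3, I4} → V_3 = 11.84-24.35j
Source currents: i(V1)=-0.3880-0.1328j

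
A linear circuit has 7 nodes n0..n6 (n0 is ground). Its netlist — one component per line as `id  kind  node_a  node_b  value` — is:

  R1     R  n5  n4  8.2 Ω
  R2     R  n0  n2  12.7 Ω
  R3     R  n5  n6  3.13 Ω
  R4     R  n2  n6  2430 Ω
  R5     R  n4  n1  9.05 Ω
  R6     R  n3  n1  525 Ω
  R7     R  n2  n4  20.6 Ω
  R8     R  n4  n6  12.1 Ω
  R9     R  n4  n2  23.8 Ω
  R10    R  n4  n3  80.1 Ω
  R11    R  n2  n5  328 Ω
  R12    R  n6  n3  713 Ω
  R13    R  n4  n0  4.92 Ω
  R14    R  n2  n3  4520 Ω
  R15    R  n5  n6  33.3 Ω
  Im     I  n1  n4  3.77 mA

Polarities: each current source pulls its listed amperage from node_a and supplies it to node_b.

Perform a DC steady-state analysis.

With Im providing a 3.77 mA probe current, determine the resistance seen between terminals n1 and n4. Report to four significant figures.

R_eq = 8.915 Ω

MNA unknowns: 6 node voltages V₁..V_6
R1: Y=0.1220 on G[5,4]
R2: Y=0.07874 on G[0,2]
R3: Y=0.3195 on G[5,6]
R4: Y=0.0004115 on G[2,6]
R5: Y=0.1105 on G[4,1]
R6: Y=0.001905 on G[3,1]
R7: Y=0.04854 on G[2,4]
R8: Y=0.08264 on G[4,6]
R9: Y=0.04202 on G[4,2]
R10: Y=0.01248 on G[4,3]
R11: Y=0.003049 on G[2,5]
R12: Y=0.001403 on G[6,3]
R13: Y=0.2033 on G[4,0]
R14: Y=0.0002212 on G[2,3]
R15: Y=0.03003 on G[5,6]
Im: z[1]−=0.00377, z[4]+=0.00377
solve → V1=-0.03361, V2=-4.630e-06, V3=-0.003999, V4=1.794e-06, V5=-2.173e-05, V6=-3.009e-05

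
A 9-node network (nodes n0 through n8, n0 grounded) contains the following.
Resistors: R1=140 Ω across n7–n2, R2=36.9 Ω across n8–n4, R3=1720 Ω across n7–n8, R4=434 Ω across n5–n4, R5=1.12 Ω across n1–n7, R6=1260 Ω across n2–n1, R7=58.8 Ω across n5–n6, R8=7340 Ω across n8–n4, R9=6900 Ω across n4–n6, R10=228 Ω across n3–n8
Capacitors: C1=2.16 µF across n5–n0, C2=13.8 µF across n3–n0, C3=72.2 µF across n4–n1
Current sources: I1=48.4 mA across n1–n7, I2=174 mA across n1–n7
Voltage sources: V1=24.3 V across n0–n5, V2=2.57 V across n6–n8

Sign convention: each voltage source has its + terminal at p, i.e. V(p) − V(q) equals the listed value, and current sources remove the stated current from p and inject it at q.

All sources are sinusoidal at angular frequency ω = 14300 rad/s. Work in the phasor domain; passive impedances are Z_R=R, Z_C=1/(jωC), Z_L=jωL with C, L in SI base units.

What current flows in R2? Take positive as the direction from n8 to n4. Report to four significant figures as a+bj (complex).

Apply KCL at each of the 8 non-ground nodes and solve the resulting linear system.
Node n1: branches {I1, R5, I2, R6, C3} → V_1 = -21.83+0.08281j
Node n2: branches {R1, R6} → V_2 = -21.60+0.08281j
Node n3: branches {C2, R10} → V_3 = -0.008689+0.4805j
Node n4: branches {R2, R4, R8, R9, C3} → V_4 = -21.83+0.08278j
Node n5: branches {C1, R4, R7, V1} → V_5 = -24.30+0.000j
Node n6: branches {R7, R9, V2} → V_6 = -19.06+0.08960j
Node n7: branches {R1, R3, I1, R5, I2} → V_7 = -21.58+0.08282j
Node n8: branches {R2, R3, R8, R10, V2} → V_8 = -21.63+0.08960j
Source currents: i(V1)=-0.09483-0.7523j, i(V2)=-0.08953-0.001525j

0.005306+0.0001849j A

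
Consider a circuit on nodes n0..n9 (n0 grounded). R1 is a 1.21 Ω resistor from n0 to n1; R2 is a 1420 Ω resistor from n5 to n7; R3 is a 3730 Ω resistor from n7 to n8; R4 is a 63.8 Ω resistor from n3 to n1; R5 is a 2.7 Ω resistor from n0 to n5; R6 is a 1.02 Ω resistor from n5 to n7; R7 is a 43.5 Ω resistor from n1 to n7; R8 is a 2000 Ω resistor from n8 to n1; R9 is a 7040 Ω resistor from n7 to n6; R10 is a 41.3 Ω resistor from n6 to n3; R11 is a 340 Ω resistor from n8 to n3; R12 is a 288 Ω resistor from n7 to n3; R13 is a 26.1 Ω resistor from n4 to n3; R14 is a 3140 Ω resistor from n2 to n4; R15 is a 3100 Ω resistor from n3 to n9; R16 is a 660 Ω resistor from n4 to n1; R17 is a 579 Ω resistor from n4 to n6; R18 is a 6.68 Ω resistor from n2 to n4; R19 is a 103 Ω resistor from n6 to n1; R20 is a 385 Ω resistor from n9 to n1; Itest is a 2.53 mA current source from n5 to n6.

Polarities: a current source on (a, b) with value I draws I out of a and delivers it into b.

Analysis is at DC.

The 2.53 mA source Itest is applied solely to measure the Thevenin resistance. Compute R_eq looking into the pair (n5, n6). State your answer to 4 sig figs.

MNA unknowns: 9 node voltages V₁..V_9
R1: Y=0.8264 on G[0,1]
R2: Y=0.0007042 on G[5,7]
R3: Y=0.0002681 on G[7,8]
R4: Y=0.01567 on G[3,1]
R5: Y=0.3704 on G[0,5]
R6: Y=0.9804 on G[5,7]
R7: Y=0.02299 on G[1,7]
R8: Y=0.0005000 on G[8,1]
R9: Y=0.0001420 on G[7,6]
R10: Y=0.02421 on G[6,3]
R11: Y=0.002941 on G[8,3]
R12: Y=0.003472 on G[7,3]
R13: Y=0.03831 on G[4,3]
R14: Y=0.0003185 on G[2,4]
R15: Y=0.0003226 on G[3,9]
R16: Y=0.001515 on G[4,1]
R17: Y=0.001727 on G[4,6]
R18: Y=0.1497 on G[2,4]
R19: Y=0.009709 on G[6,1]
R20: Y=0.002597 on G[9,1]
Itest: z[5]−=0.00253, z[6]+=0.00253
solve → V1=0.002512, V2=0.06533, V3=0.06540, V4=0.06533, V5=-0.005606, V6=0.1187, V7=-0.005143, V8=0.05183, V9=0.009460

R_eq = 49.15 Ω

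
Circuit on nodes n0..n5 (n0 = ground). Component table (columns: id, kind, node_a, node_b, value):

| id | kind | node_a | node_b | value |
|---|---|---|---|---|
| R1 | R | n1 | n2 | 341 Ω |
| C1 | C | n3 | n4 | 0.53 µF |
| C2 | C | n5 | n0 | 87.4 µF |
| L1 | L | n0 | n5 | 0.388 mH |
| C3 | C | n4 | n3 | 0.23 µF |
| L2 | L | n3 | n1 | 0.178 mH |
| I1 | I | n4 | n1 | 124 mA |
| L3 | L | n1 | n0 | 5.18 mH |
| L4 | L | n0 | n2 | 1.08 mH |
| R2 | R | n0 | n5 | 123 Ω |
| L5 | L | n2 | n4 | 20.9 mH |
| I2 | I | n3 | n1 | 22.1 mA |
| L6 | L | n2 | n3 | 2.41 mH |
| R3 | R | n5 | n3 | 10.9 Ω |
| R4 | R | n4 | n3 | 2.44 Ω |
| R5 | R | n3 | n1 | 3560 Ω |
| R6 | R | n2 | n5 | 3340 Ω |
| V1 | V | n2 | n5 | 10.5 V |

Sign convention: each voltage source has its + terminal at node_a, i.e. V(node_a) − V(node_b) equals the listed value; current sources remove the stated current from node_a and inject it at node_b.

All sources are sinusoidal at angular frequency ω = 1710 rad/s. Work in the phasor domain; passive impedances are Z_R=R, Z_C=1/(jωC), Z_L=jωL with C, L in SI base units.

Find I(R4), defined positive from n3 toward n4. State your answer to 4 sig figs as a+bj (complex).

Apply KCL at each of the 5 non-ground nodes and solve the resulting linear system.
Node n1: branches {R1, L2, I1, L3, I2, R5} → V_1 = 4.531-1.712j
Node n2: branches {R1, L4, L5, L6, R6, V1} → V_2 = 7.238+0.1157j
Node n3: branches {C1, C3, L2, I2, L6, R3, R4, R5} → V_3 = 4.689-1.817j
Node n4: branches {C1, C3, I1, L5, R4} → V_4 = 4.530-2.002j
Node n5: branches {C2, L1, R2, R3, R6, V1} → V_5 = -3.262+0.1157j
Source currents: i(V1)=-0.6020+4.608j

0.06499+0.07555j A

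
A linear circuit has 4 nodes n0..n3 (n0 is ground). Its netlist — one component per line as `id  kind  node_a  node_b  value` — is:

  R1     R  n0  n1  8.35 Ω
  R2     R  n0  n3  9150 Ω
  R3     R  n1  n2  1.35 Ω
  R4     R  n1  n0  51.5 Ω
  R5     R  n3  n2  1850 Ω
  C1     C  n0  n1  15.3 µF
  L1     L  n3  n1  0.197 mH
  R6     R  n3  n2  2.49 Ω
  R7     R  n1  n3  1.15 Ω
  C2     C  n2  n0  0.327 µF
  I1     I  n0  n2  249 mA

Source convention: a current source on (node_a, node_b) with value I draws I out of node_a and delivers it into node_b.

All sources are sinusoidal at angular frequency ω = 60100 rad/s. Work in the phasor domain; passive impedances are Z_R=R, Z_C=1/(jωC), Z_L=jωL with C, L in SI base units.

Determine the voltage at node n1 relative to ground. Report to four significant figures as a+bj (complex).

0.03355-0.2601j V

Apply KCL at each of the 3 non-ground nodes and solve the resulting linear system.
Node n1: branches {R1, R3, R4, C1, L1, R7} → V_1 = 0.03355-0.2601j
Node n2: branches {R3, R5, R6, C2, I1} → V_2 = 0.2735-0.2634j
Node n3: branches {R2, R5, L1, R6, R7} → V_3 = 0.1091-0.2561j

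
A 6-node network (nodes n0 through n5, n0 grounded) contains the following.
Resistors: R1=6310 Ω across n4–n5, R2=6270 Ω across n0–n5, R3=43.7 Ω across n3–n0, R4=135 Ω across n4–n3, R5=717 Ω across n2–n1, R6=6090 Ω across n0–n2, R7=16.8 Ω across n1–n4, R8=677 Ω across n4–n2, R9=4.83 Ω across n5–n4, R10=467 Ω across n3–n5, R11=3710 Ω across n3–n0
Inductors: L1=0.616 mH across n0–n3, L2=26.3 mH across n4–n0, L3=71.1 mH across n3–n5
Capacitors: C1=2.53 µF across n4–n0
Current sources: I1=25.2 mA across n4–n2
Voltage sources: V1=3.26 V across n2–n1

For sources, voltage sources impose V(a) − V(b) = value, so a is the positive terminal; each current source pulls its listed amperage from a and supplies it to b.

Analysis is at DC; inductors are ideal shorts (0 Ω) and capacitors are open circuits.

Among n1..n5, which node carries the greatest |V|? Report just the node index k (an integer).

Apply KCL at each of the 5 non-ground nodes and solve the resulting linear system.
Node n1: branches {R5, R7, V1} → V_1 = 0.3245
Node n2: branches {R5, R6, R8, I1, V1} → V_2 = 3.585
Node n3: branches {L1, L3, R3, R4, R10, R11} → V_3 = 0.000
Node n4: branches {R1, C1, L2, R4, R7, R8, R9, I1} → V_4 = 0.000
Node n5: branches {R1, R2, L3, R9, R10} → V_5 = 0.000
Source currents: i(L1)=0.000, i(L2)=-0.0005886, i(L3)=0.000, i(V1)=0.01477

2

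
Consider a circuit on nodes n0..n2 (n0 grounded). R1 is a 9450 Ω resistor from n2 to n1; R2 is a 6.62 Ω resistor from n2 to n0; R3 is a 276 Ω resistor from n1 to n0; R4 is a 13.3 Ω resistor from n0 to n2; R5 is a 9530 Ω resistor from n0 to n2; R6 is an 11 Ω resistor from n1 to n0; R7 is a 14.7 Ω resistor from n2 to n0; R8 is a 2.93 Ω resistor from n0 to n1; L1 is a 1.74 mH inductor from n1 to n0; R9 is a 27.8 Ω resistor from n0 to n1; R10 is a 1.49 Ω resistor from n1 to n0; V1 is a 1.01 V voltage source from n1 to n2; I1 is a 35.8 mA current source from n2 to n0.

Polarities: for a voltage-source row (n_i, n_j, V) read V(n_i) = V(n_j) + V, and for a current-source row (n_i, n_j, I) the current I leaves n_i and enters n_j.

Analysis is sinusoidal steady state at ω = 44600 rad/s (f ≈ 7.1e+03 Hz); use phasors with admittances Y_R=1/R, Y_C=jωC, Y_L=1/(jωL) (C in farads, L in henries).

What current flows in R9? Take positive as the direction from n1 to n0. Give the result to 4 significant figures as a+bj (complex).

Element admittances at ω=44600 rad/s:
  Y(R1) = 0.0001058+0.000j S between n2,n1
  Y(R2) = 0.1511+0.000j S between n2,n0
  Y(R3) = 0.003623+0.000j S between n1,n0
  Y(R4) = 0.07519+0.000j S between n0,n2
  Y(R5) = 0.0001049+0.000j S between n0,n2
  Y(R6) = 0.09091+0.000j S between n1,n0
  Y(R7) = 0.06803+0.000j S between n2,n0
  Y(R8) = 0.3413+0.000j S between n0,n1
  Y(L1) = 0.000-0.01289j S between n1,n0
  Y(R9) = 0.03597+0.000j S between n0,n1
  Y(R10) = 0.6711+0.000j S between n1,n0
  V1: constraint V(n1)−V(n2) = 1.01
  I1: injects 0.0358 A into n0 (from n2)
Assemble and solve the 3×3 MNA system:
  V(n1)=0.1819+0.001631j  V(n2)=-0.8281+0.001631j
  i(V1)=-0.2081+0.0004802j

0.006544+5.867e-05j A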